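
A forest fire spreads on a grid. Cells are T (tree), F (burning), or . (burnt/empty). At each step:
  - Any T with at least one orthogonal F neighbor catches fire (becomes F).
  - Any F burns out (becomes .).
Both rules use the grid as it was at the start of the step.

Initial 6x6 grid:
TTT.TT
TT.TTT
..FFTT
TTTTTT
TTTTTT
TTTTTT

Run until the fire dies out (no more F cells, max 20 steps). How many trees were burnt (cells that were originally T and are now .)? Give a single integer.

Answer: 25

Derivation:
Step 1: +4 fires, +2 burnt (F count now 4)
Step 2: +6 fires, +4 burnt (F count now 6)
Step 3: +8 fires, +6 burnt (F count now 8)
Step 4: +5 fires, +8 burnt (F count now 5)
Step 5: +2 fires, +5 burnt (F count now 2)
Step 6: +0 fires, +2 burnt (F count now 0)
Fire out after step 6
Initially T: 30, now '.': 31
Total burnt (originally-T cells now '.'): 25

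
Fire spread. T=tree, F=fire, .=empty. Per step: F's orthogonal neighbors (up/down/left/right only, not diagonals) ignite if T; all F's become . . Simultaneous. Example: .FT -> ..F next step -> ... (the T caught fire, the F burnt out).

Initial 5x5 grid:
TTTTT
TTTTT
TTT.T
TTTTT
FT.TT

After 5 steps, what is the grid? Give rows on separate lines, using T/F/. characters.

Step 1: 2 trees catch fire, 1 burn out
  TTTTT
  TTTTT
  TTT.T
  FTTTT
  .F.TT
Step 2: 2 trees catch fire, 2 burn out
  TTTTT
  TTTTT
  FTT.T
  .FTTT
  ...TT
Step 3: 3 trees catch fire, 2 burn out
  TTTTT
  FTTTT
  .FT.T
  ..FTT
  ...TT
Step 4: 4 trees catch fire, 3 burn out
  FTTTT
  .FTTT
  ..F.T
  ...FT
  ...TT
Step 5: 4 trees catch fire, 4 burn out
  .FTTT
  ..FTT
  ....T
  ....F
  ...FT

.FTTT
..FTT
....T
....F
...FT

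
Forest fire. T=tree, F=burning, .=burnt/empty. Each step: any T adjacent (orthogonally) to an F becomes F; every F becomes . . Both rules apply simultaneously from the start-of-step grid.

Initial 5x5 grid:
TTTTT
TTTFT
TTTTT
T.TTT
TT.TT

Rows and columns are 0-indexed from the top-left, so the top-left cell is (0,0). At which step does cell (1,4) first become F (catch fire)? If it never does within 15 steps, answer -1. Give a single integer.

Step 1: cell (1,4)='F' (+4 fires, +1 burnt)
  -> target ignites at step 1
Step 2: cell (1,4)='.' (+6 fires, +4 burnt)
Step 3: cell (1,4)='.' (+6 fires, +6 burnt)
Step 4: cell (1,4)='.' (+3 fires, +6 burnt)
Step 5: cell (1,4)='.' (+1 fires, +3 burnt)
Step 6: cell (1,4)='.' (+1 fires, +1 burnt)
Step 7: cell (1,4)='.' (+1 fires, +1 burnt)
Step 8: cell (1,4)='.' (+0 fires, +1 burnt)
  fire out at step 8

1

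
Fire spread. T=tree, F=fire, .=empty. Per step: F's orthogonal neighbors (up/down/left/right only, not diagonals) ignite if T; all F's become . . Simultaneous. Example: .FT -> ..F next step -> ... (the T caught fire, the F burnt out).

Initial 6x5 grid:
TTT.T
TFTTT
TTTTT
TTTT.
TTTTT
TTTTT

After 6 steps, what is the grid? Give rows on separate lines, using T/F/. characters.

Step 1: 4 trees catch fire, 1 burn out
  TFT.T
  F.FTT
  TFTTT
  TTTT.
  TTTTT
  TTTTT
Step 2: 6 trees catch fire, 4 burn out
  F.F.T
  ...FT
  F.FTT
  TFTT.
  TTTTT
  TTTTT
Step 3: 5 trees catch fire, 6 burn out
  ....T
  ....F
  ...FT
  F.FT.
  TFTTT
  TTTTT
Step 4: 6 trees catch fire, 5 burn out
  ....F
  .....
  ....F
  ...F.
  F.FTT
  TFTTT
Step 5: 3 trees catch fire, 6 burn out
  .....
  .....
  .....
  .....
  ...FT
  F.FTT
Step 6: 2 trees catch fire, 3 burn out
  .....
  .....
  .....
  .....
  ....F
  ...FT

.....
.....
.....
.....
....F
...FT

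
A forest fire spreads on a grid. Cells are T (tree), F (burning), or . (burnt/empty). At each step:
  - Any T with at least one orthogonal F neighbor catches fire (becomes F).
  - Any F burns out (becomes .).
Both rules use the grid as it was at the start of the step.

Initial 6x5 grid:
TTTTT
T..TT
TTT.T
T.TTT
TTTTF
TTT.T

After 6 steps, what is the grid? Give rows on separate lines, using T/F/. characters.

Step 1: 3 trees catch fire, 1 burn out
  TTTTT
  T..TT
  TTT.T
  T.TTF
  TTTF.
  TTT.F
Step 2: 3 trees catch fire, 3 burn out
  TTTTT
  T..TT
  TTT.F
  T.TF.
  TTF..
  TTT..
Step 3: 4 trees catch fire, 3 burn out
  TTTTT
  T..TF
  TTT..
  T.F..
  TF...
  TTF..
Step 4: 5 trees catch fire, 4 burn out
  TTTTF
  T..F.
  TTF..
  T....
  F....
  TF...
Step 5: 4 trees catch fire, 5 burn out
  TTTF.
  T....
  TF...
  F....
  .....
  F....
Step 6: 2 trees catch fire, 4 burn out
  TTF..
  T....
  F....
  .....
  .....
  .....

TTF..
T....
F....
.....
.....
.....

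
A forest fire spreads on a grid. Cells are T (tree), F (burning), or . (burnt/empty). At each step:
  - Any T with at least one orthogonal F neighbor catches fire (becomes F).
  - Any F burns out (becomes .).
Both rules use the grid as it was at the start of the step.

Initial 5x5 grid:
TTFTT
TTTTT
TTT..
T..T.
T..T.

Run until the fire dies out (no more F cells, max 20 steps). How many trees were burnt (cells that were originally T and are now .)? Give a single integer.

Answer: 14

Derivation:
Step 1: +3 fires, +1 burnt (F count now 3)
Step 2: +5 fires, +3 burnt (F count now 5)
Step 3: +3 fires, +5 burnt (F count now 3)
Step 4: +1 fires, +3 burnt (F count now 1)
Step 5: +1 fires, +1 burnt (F count now 1)
Step 6: +1 fires, +1 burnt (F count now 1)
Step 7: +0 fires, +1 burnt (F count now 0)
Fire out after step 7
Initially T: 16, now '.': 23
Total burnt (originally-T cells now '.'): 14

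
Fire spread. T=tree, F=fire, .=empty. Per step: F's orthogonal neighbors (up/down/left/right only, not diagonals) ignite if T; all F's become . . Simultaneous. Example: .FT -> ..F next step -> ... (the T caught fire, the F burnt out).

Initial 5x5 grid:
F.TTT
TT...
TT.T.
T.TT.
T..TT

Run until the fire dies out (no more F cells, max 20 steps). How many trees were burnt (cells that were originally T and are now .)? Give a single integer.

Answer: 6

Derivation:
Step 1: +1 fires, +1 burnt (F count now 1)
Step 2: +2 fires, +1 burnt (F count now 2)
Step 3: +2 fires, +2 burnt (F count now 2)
Step 4: +1 fires, +2 burnt (F count now 1)
Step 5: +0 fires, +1 burnt (F count now 0)
Fire out after step 5
Initially T: 14, now '.': 17
Total burnt (originally-T cells now '.'): 6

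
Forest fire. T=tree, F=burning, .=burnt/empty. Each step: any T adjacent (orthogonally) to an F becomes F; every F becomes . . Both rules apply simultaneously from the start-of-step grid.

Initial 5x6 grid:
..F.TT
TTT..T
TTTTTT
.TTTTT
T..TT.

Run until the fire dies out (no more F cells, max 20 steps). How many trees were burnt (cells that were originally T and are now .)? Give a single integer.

Step 1: +1 fires, +1 burnt (F count now 1)
Step 2: +2 fires, +1 burnt (F count now 2)
Step 3: +4 fires, +2 burnt (F count now 4)
Step 4: +4 fires, +4 burnt (F count now 4)
Step 5: +3 fires, +4 burnt (F count now 3)
Step 6: +3 fires, +3 burnt (F count now 3)
Step 7: +1 fires, +3 burnt (F count now 1)
Step 8: +1 fires, +1 burnt (F count now 1)
Step 9: +0 fires, +1 burnt (F count now 0)
Fire out after step 9
Initially T: 20, now '.': 29
Total burnt (originally-T cells now '.'): 19

Answer: 19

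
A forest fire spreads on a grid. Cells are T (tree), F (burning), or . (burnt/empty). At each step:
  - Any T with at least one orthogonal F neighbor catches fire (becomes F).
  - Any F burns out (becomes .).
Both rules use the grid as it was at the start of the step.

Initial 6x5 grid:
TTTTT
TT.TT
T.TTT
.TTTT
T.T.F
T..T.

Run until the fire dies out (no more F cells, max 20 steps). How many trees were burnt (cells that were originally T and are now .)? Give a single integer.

Answer: 18

Derivation:
Step 1: +1 fires, +1 burnt (F count now 1)
Step 2: +2 fires, +1 burnt (F count now 2)
Step 3: +3 fires, +2 burnt (F count now 3)
Step 4: +5 fires, +3 burnt (F count now 5)
Step 5: +1 fires, +5 burnt (F count now 1)
Step 6: +1 fires, +1 burnt (F count now 1)
Step 7: +1 fires, +1 burnt (F count now 1)
Step 8: +2 fires, +1 burnt (F count now 2)
Step 9: +1 fires, +2 burnt (F count now 1)
Step 10: +1 fires, +1 burnt (F count now 1)
Step 11: +0 fires, +1 burnt (F count now 0)
Fire out after step 11
Initially T: 21, now '.': 27
Total burnt (originally-T cells now '.'): 18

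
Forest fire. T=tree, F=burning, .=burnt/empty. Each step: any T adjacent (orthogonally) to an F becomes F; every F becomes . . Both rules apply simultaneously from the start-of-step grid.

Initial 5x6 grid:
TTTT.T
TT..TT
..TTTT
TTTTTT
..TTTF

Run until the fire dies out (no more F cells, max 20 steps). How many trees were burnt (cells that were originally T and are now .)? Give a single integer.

Answer: 16

Derivation:
Step 1: +2 fires, +1 burnt (F count now 2)
Step 2: +3 fires, +2 burnt (F count now 3)
Step 3: +4 fires, +3 burnt (F count now 4)
Step 4: +4 fires, +4 burnt (F count now 4)
Step 5: +2 fires, +4 burnt (F count now 2)
Step 6: +1 fires, +2 burnt (F count now 1)
Step 7: +0 fires, +1 burnt (F count now 0)
Fire out after step 7
Initially T: 22, now '.': 24
Total burnt (originally-T cells now '.'): 16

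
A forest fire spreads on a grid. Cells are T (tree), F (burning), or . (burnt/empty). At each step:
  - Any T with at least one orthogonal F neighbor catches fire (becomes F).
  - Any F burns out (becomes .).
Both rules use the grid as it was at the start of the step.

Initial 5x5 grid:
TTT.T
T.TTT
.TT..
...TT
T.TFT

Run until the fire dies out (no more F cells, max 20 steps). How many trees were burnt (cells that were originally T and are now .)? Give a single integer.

Answer: 4

Derivation:
Step 1: +3 fires, +1 burnt (F count now 3)
Step 2: +1 fires, +3 burnt (F count now 1)
Step 3: +0 fires, +1 burnt (F count now 0)
Fire out after step 3
Initially T: 15, now '.': 14
Total burnt (originally-T cells now '.'): 4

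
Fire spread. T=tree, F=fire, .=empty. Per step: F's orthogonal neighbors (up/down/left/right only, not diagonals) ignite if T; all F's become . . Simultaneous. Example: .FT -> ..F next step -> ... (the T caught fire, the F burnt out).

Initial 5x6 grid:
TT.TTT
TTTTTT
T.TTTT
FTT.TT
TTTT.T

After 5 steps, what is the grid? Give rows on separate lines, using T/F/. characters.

Step 1: 3 trees catch fire, 1 burn out
  TT.TTT
  TTTTTT
  F.TTTT
  .FT.TT
  FTTT.T
Step 2: 3 trees catch fire, 3 burn out
  TT.TTT
  FTTTTT
  ..TTTT
  ..F.TT
  .FTT.T
Step 3: 4 trees catch fire, 3 burn out
  FT.TTT
  .FTTTT
  ..FTTT
  ....TT
  ..FT.T
Step 4: 4 trees catch fire, 4 burn out
  .F.TTT
  ..FTTT
  ...FTT
  ....TT
  ...F.T
Step 5: 2 trees catch fire, 4 burn out
  ...TTT
  ...FTT
  ....FT
  ....TT
  .....T

...TTT
...FTT
....FT
....TT
.....T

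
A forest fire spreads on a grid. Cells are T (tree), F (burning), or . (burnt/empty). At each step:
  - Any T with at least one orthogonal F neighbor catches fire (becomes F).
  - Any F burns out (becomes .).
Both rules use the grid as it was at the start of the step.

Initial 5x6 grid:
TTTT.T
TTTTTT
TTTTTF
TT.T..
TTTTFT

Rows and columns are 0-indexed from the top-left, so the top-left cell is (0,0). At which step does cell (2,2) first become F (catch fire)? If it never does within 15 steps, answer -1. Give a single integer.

Step 1: cell (2,2)='T' (+4 fires, +2 burnt)
Step 2: cell (2,2)='T' (+5 fires, +4 burnt)
Step 3: cell (2,2)='F' (+3 fires, +5 burnt)
  -> target ignites at step 3
Step 4: cell (2,2)='.' (+5 fires, +3 burnt)
Step 5: cell (2,2)='.' (+4 fires, +5 burnt)
Step 6: cell (2,2)='.' (+2 fires, +4 burnt)
Step 7: cell (2,2)='.' (+1 fires, +2 burnt)
Step 8: cell (2,2)='.' (+0 fires, +1 burnt)
  fire out at step 8

3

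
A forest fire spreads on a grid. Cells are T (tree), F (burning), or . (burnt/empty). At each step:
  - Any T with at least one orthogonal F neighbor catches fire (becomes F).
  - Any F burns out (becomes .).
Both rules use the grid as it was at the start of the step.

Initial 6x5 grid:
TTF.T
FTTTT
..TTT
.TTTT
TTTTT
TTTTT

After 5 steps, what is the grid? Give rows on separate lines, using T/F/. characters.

Step 1: 4 trees catch fire, 2 burn out
  FF..T
  .FFTT
  ..TTT
  .TTTT
  TTTTT
  TTTTT
Step 2: 2 trees catch fire, 4 burn out
  ....T
  ...FT
  ..FTT
  .TTTT
  TTTTT
  TTTTT
Step 3: 3 trees catch fire, 2 burn out
  ....T
  ....F
  ...FT
  .TFTT
  TTTTT
  TTTTT
Step 4: 5 trees catch fire, 3 burn out
  ....F
  .....
  ....F
  .F.FT
  TTFTT
  TTTTT
Step 5: 4 trees catch fire, 5 burn out
  .....
  .....
  .....
  ....F
  TF.FT
  TTFTT

.....
.....
.....
....F
TF.FT
TTFTT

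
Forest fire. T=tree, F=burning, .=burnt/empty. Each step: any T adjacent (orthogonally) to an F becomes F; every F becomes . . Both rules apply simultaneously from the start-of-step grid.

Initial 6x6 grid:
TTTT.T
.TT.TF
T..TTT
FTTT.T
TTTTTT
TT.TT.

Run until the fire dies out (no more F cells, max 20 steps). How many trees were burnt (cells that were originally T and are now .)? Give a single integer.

Answer: 20

Derivation:
Step 1: +6 fires, +2 burnt (F count now 6)
Step 2: +5 fires, +6 burnt (F count now 5)
Step 3: +5 fires, +5 burnt (F count now 5)
Step 4: +2 fires, +5 burnt (F count now 2)
Step 5: +2 fires, +2 burnt (F count now 2)
Step 6: +0 fires, +2 burnt (F count now 0)
Fire out after step 6
Initially T: 26, now '.': 30
Total burnt (originally-T cells now '.'): 20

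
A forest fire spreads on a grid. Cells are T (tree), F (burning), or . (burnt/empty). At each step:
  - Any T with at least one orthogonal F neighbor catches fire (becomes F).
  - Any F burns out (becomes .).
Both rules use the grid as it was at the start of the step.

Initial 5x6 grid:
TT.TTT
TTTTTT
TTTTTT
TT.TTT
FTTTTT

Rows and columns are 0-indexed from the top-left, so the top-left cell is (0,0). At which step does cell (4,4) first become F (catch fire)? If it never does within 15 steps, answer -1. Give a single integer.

Step 1: cell (4,4)='T' (+2 fires, +1 burnt)
Step 2: cell (4,4)='T' (+3 fires, +2 burnt)
Step 3: cell (4,4)='T' (+3 fires, +3 burnt)
Step 4: cell (4,4)='F' (+5 fires, +3 burnt)
  -> target ignites at step 4
Step 5: cell (4,4)='.' (+5 fires, +5 burnt)
Step 6: cell (4,4)='.' (+3 fires, +5 burnt)
Step 7: cell (4,4)='.' (+3 fires, +3 burnt)
Step 8: cell (4,4)='.' (+2 fires, +3 burnt)
Step 9: cell (4,4)='.' (+1 fires, +2 burnt)
Step 10: cell (4,4)='.' (+0 fires, +1 burnt)
  fire out at step 10

4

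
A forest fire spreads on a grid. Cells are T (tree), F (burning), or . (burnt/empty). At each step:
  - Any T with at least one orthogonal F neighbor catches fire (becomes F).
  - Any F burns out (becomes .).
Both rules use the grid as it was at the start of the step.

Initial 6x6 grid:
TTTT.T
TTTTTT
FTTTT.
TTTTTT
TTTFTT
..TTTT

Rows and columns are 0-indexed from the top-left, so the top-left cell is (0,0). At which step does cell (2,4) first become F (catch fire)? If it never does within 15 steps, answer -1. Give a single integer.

Step 1: cell (2,4)='T' (+7 fires, +2 burnt)
Step 2: cell (2,4)='T' (+12 fires, +7 burnt)
Step 3: cell (2,4)='F' (+6 fires, +12 burnt)
  -> target ignites at step 3
Step 4: cell (2,4)='.' (+3 fires, +6 burnt)
Step 5: cell (2,4)='.' (+1 fires, +3 burnt)
Step 6: cell (2,4)='.' (+1 fires, +1 burnt)
Step 7: cell (2,4)='.' (+0 fires, +1 burnt)
  fire out at step 7

3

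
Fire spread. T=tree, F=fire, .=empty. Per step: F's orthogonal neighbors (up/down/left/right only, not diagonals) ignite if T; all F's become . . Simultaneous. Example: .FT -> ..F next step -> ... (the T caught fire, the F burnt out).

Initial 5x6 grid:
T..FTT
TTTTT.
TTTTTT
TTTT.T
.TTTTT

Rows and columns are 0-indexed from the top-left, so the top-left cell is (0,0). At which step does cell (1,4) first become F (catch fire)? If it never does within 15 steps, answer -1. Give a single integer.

Step 1: cell (1,4)='T' (+2 fires, +1 burnt)
Step 2: cell (1,4)='F' (+4 fires, +2 burnt)
  -> target ignites at step 2
Step 3: cell (1,4)='.' (+4 fires, +4 burnt)
Step 4: cell (1,4)='.' (+5 fires, +4 burnt)
Step 5: cell (1,4)='.' (+6 fires, +5 burnt)
Step 6: cell (1,4)='.' (+3 fires, +6 burnt)
Step 7: cell (1,4)='.' (+0 fires, +3 burnt)
  fire out at step 7

2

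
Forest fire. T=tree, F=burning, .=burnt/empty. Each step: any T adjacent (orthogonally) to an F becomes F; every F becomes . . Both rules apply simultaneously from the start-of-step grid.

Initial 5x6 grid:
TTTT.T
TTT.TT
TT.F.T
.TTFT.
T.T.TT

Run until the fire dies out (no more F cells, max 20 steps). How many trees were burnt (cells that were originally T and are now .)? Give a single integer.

Answer: 15

Derivation:
Step 1: +2 fires, +2 burnt (F count now 2)
Step 2: +3 fires, +2 burnt (F count now 3)
Step 3: +2 fires, +3 burnt (F count now 2)
Step 4: +2 fires, +2 burnt (F count now 2)
Step 5: +3 fires, +2 burnt (F count now 3)
Step 6: +2 fires, +3 burnt (F count now 2)
Step 7: +1 fires, +2 burnt (F count now 1)
Step 8: +0 fires, +1 burnt (F count now 0)
Fire out after step 8
Initially T: 20, now '.': 25
Total burnt (originally-T cells now '.'): 15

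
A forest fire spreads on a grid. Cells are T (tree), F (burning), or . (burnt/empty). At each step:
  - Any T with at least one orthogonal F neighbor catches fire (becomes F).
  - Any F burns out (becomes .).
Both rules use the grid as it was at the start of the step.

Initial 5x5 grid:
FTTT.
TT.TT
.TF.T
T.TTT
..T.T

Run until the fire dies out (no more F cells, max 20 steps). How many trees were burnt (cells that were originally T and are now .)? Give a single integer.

Answer: 14

Derivation:
Step 1: +4 fires, +2 burnt (F count now 4)
Step 2: +4 fires, +4 burnt (F count now 4)
Step 3: +2 fires, +4 burnt (F count now 2)
Step 4: +3 fires, +2 burnt (F count now 3)
Step 5: +1 fires, +3 burnt (F count now 1)
Step 6: +0 fires, +1 burnt (F count now 0)
Fire out after step 6
Initially T: 15, now '.': 24
Total burnt (originally-T cells now '.'): 14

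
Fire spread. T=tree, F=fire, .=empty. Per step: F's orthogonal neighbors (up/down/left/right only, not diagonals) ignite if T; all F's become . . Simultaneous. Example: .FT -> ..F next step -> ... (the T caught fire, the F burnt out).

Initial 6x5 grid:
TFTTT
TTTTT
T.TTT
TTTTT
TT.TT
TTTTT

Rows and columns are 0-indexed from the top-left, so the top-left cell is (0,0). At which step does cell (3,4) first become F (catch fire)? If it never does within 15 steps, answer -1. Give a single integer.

Step 1: cell (3,4)='T' (+3 fires, +1 burnt)
Step 2: cell (3,4)='T' (+3 fires, +3 burnt)
Step 3: cell (3,4)='T' (+4 fires, +3 burnt)
Step 4: cell (3,4)='T' (+4 fires, +4 burnt)
Step 5: cell (3,4)='T' (+4 fires, +4 burnt)
Step 6: cell (3,4)='F' (+4 fires, +4 burnt)
  -> target ignites at step 6
Step 7: cell (3,4)='.' (+3 fires, +4 burnt)
Step 8: cell (3,4)='.' (+2 fires, +3 burnt)
Step 9: cell (3,4)='.' (+0 fires, +2 burnt)
  fire out at step 9

6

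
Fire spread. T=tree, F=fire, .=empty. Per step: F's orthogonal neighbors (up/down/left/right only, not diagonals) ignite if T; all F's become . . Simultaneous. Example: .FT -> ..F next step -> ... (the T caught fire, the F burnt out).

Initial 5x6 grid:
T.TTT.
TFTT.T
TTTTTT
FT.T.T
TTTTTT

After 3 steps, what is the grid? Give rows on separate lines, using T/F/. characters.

Step 1: 6 trees catch fire, 2 burn out
  T.TTT.
  F.FT.T
  FFTTTT
  .F.T.T
  FTTTTT
Step 2: 5 trees catch fire, 6 burn out
  F.FTT.
  ...F.T
  ..FTTT
  ...T.T
  .FTTTT
Step 3: 3 trees catch fire, 5 burn out
  ...FT.
  .....T
  ...FTT
  ...T.T
  ..FTTT

...FT.
.....T
...FTT
...T.T
..FTTT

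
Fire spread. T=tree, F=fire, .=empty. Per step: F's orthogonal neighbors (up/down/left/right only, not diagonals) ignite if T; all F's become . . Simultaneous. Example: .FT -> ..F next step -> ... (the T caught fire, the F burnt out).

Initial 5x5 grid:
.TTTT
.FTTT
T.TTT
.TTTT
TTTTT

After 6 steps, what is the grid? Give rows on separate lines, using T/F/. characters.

Step 1: 2 trees catch fire, 1 burn out
  .FTTT
  ..FTT
  T.TTT
  .TTTT
  TTTTT
Step 2: 3 trees catch fire, 2 burn out
  ..FTT
  ...FT
  T.FTT
  .TTTT
  TTTTT
Step 3: 4 trees catch fire, 3 burn out
  ...FT
  ....F
  T..FT
  .TFTT
  TTTTT
Step 4: 5 trees catch fire, 4 burn out
  ....F
  .....
  T...F
  .F.FT
  TTFTT
Step 5: 3 trees catch fire, 5 burn out
  .....
  .....
  T....
  ....F
  TF.FT
Step 6: 2 trees catch fire, 3 burn out
  .....
  .....
  T....
  .....
  F...F

.....
.....
T....
.....
F...F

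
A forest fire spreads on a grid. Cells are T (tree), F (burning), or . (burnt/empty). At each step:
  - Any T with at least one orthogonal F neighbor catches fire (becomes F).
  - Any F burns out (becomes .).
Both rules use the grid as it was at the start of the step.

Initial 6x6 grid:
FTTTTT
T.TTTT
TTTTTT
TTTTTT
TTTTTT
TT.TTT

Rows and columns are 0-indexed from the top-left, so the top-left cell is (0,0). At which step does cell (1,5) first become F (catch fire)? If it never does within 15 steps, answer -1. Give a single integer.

Step 1: cell (1,5)='T' (+2 fires, +1 burnt)
Step 2: cell (1,5)='T' (+2 fires, +2 burnt)
Step 3: cell (1,5)='T' (+4 fires, +2 burnt)
Step 4: cell (1,5)='T' (+5 fires, +4 burnt)
Step 5: cell (1,5)='T' (+6 fires, +5 burnt)
Step 6: cell (1,5)='F' (+5 fires, +6 burnt)
  -> target ignites at step 6
Step 7: cell (1,5)='.' (+3 fires, +5 burnt)
Step 8: cell (1,5)='.' (+3 fires, +3 burnt)
Step 9: cell (1,5)='.' (+2 fires, +3 burnt)
Step 10: cell (1,5)='.' (+1 fires, +2 burnt)
Step 11: cell (1,5)='.' (+0 fires, +1 burnt)
  fire out at step 11

6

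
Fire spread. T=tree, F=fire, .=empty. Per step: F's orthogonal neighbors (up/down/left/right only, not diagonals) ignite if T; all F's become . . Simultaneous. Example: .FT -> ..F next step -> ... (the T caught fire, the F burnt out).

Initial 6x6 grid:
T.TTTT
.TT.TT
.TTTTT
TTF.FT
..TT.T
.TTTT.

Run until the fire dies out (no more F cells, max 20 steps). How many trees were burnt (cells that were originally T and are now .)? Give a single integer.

Step 1: +5 fires, +2 burnt (F count now 5)
Step 2: +9 fires, +5 burnt (F count now 9)
Step 3: +6 fires, +9 burnt (F count now 6)
Step 4: +3 fires, +6 burnt (F count now 3)
Step 5: +0 fires, +3 burnt (F count now 0)
Fire out after step 5
Initially T: 24, now '.': 35
Total burnt (originally-T cells now '.'): 23

Answer: 23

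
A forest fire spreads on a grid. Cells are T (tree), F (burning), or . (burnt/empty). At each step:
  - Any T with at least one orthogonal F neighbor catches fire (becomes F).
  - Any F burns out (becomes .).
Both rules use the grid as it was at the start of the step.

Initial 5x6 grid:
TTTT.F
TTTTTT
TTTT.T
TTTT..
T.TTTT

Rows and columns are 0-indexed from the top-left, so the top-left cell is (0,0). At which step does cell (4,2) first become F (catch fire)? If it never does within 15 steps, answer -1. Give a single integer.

Step 1: cell (4,2)='T' (+1 fires, +1 burnt)
Step 2: cell (4,2)='T' (+2 fires, +1 burnt)
Step 3: cell (4,2)='T' (+1 fires, +2 burnt)
Step 4: cell (4,2)='T' (+3 fires, +1 burnt)
Step 5: cell (4,2)='T' (+4 fires, +3 burnt)
Step 6: cell (4,2)='T' (+5 fires, +4 burnt)
Step 7: cell (4,2)='F' (+5 fires, +5 burnt)
  -> target ignites at step 7
Step 8: cell (4,2)='.' (+2 fires, +5 burnt)
Step 9: cell (4,2)='.' (+1 fires, +2 burnt)
Step 10: cell (4,2)='.' (+0 fires, +1 burnt)
  fire out at step 10

7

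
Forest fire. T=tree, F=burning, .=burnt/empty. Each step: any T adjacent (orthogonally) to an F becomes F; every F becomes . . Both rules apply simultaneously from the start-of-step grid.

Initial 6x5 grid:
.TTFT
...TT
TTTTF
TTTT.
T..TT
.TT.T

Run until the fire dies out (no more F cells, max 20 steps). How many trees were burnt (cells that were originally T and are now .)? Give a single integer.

Step 1: +5 fires, +2 burnt (F count now 5)
Step 2: +3 fires, +5 burnt (F count now 3)
Step 3: +3 fires, +3 burnt (F count now 3)
Step 4: +3 fires, +3 burnt (F count now 3)
Step 5: +2 fires, +3 burnt (F count now 2)
Step 6: +1 fires, +2 burnt (F count now 1)
Step 7: +0 fires, +1 burnt (F count now 0)
Fire out after step 7
Initially T: 19, now '.': 28
Total burnt (originally-T cells now '.'): 17

Answer: 17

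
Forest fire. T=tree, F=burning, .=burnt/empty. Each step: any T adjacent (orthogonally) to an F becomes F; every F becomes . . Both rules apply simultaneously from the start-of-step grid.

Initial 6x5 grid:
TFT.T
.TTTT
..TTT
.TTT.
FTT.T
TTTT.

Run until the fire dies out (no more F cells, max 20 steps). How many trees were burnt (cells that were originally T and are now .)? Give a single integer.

Step 1: +5 fires, +2 burnt (F count now 5)
Step 2: +4 fires, +5 burnt (F count now 4)
Step 3: +4 fires, +4 burnt (F count now 4)
Step 4: +4 fires, +4 burnt (F count now 4)
Step 5: +2 fires, +4 burnt (F count now 2)
Step 6: +0 fires, +2 burnt (F count now 0)
Fire out after step 6
Initially T: 20, now '.': 29
Total burnt (originally-T cells now '.'): 19

Answer: 19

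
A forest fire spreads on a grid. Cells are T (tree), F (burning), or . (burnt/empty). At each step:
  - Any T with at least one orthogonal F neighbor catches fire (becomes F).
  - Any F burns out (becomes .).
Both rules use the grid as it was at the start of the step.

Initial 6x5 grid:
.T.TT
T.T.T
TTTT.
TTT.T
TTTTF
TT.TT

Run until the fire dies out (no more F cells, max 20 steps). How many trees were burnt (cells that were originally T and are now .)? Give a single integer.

Step 1: +3 fires, +1 burnt (F count now 3)
Step 2: +2 fires, +3 burnt (F count now 2)
Step 3: +2 fires, +2 burnt (F count now 2)
Step 4: +4 fires, +2 burnt (F count now 4)
Step 5: +5 fires, +4 burnt (F count now 5)
Step 6: +1 fires, +5 burnt (F count now 1)
Step 7: +1 fires, +1 burnt (F count now 1)
Step 8: +0 fires, +1 burnt (F count now 0)
Fire out after step 8
Initially T: 22, now '.': 26
Total burnt (originally-T cells now '.'): 18

Answer: 18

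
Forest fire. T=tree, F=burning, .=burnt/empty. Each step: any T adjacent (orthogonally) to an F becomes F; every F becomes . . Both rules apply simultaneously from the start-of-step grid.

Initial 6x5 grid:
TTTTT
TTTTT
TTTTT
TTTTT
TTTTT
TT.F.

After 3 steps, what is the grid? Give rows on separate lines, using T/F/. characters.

Step 1: 1 trees catch fire, 1 burn out
  TTTTT
  TTTTT
  TTTTT
  TTTTT
  TTTFT
  TT...
Step 2: 3 trees catch fire, 1 burn out
  TTTTT
  TTTTT
  TTTTT
  TTTFT
  TTF.F
  TT...
Step 3: 4 trees catch fire, 3 burn out
  TTTTT
  TTTTT
  TTTFT
  TTF.F
  TF...
  TT...

TTTTT
TTTTT
TTTFT
TTF.F
TF...
TT...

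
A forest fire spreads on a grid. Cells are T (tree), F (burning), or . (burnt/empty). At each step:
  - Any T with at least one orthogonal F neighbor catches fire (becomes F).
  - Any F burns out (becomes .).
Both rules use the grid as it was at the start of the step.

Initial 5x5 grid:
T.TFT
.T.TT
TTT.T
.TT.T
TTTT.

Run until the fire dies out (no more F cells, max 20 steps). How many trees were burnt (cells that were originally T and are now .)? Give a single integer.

Step 1: +3 fires, +1 burnt (F count now 3)
Step 2: +1 fires, +3 burnt (F count now 1)
Step 3: +1 fires, +1 burnt (F count now 1)
Step 4: +1 fires, +1 burnt (F count now 1)
Step 5: +0 fires, +1 burnt (F count now 0)
Fire out after step 5
Initially T: 17, now '.': 14
Total burnt (originally-T cells now '.'): 6

Answer: 6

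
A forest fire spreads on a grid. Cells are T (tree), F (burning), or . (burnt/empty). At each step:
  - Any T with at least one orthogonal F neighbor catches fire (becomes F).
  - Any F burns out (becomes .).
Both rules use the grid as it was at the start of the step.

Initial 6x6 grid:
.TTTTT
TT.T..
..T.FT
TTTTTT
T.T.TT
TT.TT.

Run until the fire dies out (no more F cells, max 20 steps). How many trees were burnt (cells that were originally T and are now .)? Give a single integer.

Step 1: +2 fires, +1 burnt (F count now 2)
Step 2: +3 fires, +2 burnt (F count now 3)
Step 3: +3 fires, +3 burnt (F count now 3)
Step 4: +4 fires, +3 burnt (F count now 4)
Step 5: +1 fires, +4 burnt (F count now 1)
Step 6: +1 fires, +1 burnt (F count now 1)
Step 7: +1 fires, +1 burnt (F count now 1)
Step 8: +1 fires, +1 burnt (F count now 1)
Step 9: +0 fires, +1 burnt (F count now 0)
Fire out after step 9
Initially T: 24, now '.': 28
Total burnt (originally-T cells now '.'): 16

Answer: 16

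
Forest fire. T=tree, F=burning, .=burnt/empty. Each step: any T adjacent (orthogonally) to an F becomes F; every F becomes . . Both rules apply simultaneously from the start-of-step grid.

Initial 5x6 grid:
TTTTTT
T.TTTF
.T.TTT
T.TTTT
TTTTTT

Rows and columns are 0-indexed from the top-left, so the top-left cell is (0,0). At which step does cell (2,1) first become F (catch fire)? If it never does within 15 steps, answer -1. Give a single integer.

Step 1: cell (2,1)='T' (+3 fires, +1 burnt)
Step 2: cell (2,1)='T' (+4 fires, +3 burnt)
Step 3: cell (2,1)='T' (+5 fires, +4 burnt)
Step 4: cell (2,1)='T' (+3 fires, +5 burnt)
Step 5: cell (2,1)='T' (+3 fires, +3 burnt)
Step 6: cell (2,1)='T' (+2 fires, +3 burnt)
Step 7: cell (2,1)='T' (+2 fires, +2 burnt)
Step 8: cell (2,1)='T' (+1 fires, +2 burnt)
Step 9: cell (2,1)='T' (+1 fires, +1 burnt)
Step 10: cell (2,1)='T' (+0 fires, +1 burnt)
  fire out at step 10
Target never catches fire within 15 steps

-1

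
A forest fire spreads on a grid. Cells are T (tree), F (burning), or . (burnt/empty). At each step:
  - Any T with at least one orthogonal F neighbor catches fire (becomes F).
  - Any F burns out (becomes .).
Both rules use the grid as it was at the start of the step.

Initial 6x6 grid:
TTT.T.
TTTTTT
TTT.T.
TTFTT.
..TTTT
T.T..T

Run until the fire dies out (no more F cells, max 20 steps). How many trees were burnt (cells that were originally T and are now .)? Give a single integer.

Answer: 24

Derivation:
Step 1: +4 fires, +1 burnt (F count now 4)
Step 2: +6 fires, +4 burnt (F count now 6)
Step 3: +6 fires, +6 burnt (F count now 6)
Step 4: +4 fires, +6 burnt (F count now 4)
Step 5: +4 fires, +4 burnt (F count now 4)
Step 6: +0 fires, +4 burnt (F count now 0)
Fire out after step 6
Initially T: 25, now '.': 35
Total burnt (originally-T cells now '.'): 24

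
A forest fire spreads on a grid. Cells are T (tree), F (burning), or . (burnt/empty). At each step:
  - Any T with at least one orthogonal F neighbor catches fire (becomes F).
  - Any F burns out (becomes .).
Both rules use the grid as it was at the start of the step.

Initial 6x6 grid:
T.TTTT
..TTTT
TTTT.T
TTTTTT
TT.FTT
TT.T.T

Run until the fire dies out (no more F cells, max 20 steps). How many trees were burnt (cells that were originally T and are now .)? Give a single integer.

Step 1: +3 fires, +1 burnt (F count now 3)
Step 2: +4 fires, +3 burnt (F count now 4)
Step 3: +5 fires, +4 burnt (F count now 5)
Step 4: +7 fires, +5 burnt (F count now 7)
Step 5: +6 fires, +7 burnt (F count now 6)
Step 6: +2 fires, +6 burnt (F count now 2)
Step 7: +0 fires, +2 burnt (F count now 0)
Fire out after step 7
Initially T: 28, now '.': 35
Total burnt (originally-T cells now '.'): 27

Answer: 27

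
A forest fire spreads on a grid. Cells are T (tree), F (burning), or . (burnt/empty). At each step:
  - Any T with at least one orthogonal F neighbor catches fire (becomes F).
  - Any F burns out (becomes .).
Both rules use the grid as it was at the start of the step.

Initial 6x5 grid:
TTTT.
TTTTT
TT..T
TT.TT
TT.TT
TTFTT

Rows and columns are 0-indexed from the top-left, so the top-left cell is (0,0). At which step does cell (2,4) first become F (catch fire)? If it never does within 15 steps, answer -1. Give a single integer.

Step 1: cell (2,4)='T' (+2 fires, +1 burnt)
Step 2: cell (2,4)='T' (+4 fires, +2 burnt)
Step 3: cell (2,4)='T' (+4 fires, +4 burnt)
Step 4: cell (2,4)='T' (+3 fires, +4 burnt)
Step 5: cell (2,4)='F' (+3 fires, +3 burnt)
  -> target ignites at step 5
Step 6: cell (2,4)='.' (+4 fires, +3 burnt)
Step 7: cell (2,4)='.' (+3 fires, +4 burnt)
Step 8: cell (2,4)='.' (+1 fires, +3 burnt)
Step 9: cell (2,4)='.' (+0 fires, +1 burnt)
  fire out at step 9

5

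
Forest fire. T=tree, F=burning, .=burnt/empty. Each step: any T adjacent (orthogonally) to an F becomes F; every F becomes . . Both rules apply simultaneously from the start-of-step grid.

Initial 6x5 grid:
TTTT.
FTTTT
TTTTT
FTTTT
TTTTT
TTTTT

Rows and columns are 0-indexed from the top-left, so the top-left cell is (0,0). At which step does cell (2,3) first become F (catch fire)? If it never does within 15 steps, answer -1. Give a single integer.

Step 1: cell (2,3)='T' (+5 fires, +2 burnt)
Step 2: cell (2,3)='T' (+6 fires, +5 burnt)
Step 3: cell (2,3)='T' (+6 fires, +6 burnt)
Step 4: cell (2,3)='F' (+6 fires, +6 burnt)
  -> target ignites at step 4
Step 5: cell (2,3)='.' (+3 fires, +6 burnt)
Step 6: cell (2,3)='.' (+1 fires, +3 burnt)
Step 7: cell (2,3)='.' (+0 fires, +1 burnt)
  fire out at step 7

4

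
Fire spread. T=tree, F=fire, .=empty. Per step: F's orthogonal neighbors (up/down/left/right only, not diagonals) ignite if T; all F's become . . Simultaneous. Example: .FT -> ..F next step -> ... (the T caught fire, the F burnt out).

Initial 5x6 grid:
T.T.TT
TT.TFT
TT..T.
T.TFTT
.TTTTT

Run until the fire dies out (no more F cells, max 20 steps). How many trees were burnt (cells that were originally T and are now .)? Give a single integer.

Answer: 13

Derivation:
Step 1: +7 fires, +2 burnt (F count now 7)
Step 2: +4 fires, +7 burnt (F count now 4)
Step 3: +2 fires, +4 burnt (F count now 2)
Step 4: +0 fires, +2 burnt (F count now 0)
Fire out after step 4
Initially T: 20, now '.': 23
Total burnt (originally-T cells now '.'): 13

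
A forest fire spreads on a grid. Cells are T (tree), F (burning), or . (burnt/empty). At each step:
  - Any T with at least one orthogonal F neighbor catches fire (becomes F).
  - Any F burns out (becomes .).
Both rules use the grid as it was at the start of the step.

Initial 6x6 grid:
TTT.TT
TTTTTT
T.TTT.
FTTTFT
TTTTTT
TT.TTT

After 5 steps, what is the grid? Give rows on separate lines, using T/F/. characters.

Step 1: 7 trees catch fire, 2 burn out
  TTT.TT
  TTTTTT
  F.TTF.
  .FTF.F
  FTTTFT
  TT.TTT
Step 2: 9 trees catch fire, 7 burn out
  TTT.TT
  FTTTFT
  ..TF..
  ..F...
  .FTF.F
  FT.TFT
Step 3: 10 trees catch fire, 9 burn out
  FTT.FT
  .FTF.F
  ..F...
  ......
  ..F...
  .F.F.F
Step 4: 3 trees catch fire, 10 burn out
  .FT..F
  ..F...
  ......
  ......
  ......
  ......
Step 5: 1 trees catch fire, 3 burn out
  ..F...
  ......
  ......
  ......
  ......
  ......

..F...
......
......
......
......
......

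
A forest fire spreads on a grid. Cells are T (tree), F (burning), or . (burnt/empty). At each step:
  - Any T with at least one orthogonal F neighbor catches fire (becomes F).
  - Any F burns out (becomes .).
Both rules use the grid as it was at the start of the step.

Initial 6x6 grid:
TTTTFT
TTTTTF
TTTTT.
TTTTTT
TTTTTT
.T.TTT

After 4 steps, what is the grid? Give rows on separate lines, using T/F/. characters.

Step 1: 3 trees catch fire, 2 burn out
  TTTF.F
  TTTTF.
  TTTTT.
  TTTTTT
  TTTTTT
  .T.TTT
Step 2: 3 trees catch fire, 3 burn out
  TTF...
  TTTF..
  TTTTF.
  TTTTTT
  TTTTTT
  .T.TTT
Step 3: 4 trees catch fire, 3 burn out
  TF....
  TTF...
  TTTF..
  TTTTFT
  TTTTTT
  .T.TTT
Step 4: 6 trees catch fire, 4 burn out
  F.....
  TF....
  TTF...
  TTTF.F
  TTTTFT
  .T.TTT

F.....
TF....
TTF...
TTTF.F
TTTTFT
.T.TTT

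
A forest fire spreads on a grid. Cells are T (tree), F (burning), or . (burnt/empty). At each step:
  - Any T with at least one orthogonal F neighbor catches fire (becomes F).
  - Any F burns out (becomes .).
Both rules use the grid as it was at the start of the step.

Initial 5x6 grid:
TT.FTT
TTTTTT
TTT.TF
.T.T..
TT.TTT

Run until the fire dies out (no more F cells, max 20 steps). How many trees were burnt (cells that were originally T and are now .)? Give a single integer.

Answer: 17

Derivation:
Step 1: +4 fires, +2 burnt (F count now 4)
Step 2: +3 fires, +4 burnt (F count now 3)
Step 3: +2 fires, +3 burnt (F count now 2)
Step 4: +3 fires, +2 burnt (F count now 3)
Step 5: +3 fires, +3 burnt (F count now 3)
Step 6: +1 fires, +3 burnt (F count now 1)
Step 7: +1 fires, +1 burnt (F count now 1)
Step 8: +0 fires, +1 burnt (F count now 0)
Fire out after step 8
Initially T: 21, now '.': 26
Total burnt (originally-T cells now '.'): 17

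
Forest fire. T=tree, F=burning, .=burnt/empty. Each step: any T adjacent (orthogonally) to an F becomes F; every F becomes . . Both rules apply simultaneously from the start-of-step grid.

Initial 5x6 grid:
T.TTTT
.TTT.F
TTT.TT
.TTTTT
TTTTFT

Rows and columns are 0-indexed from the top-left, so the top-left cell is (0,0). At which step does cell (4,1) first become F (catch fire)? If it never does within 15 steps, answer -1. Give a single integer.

Step 1: cell (4,1)='T' (+5 fires, +2 burnt)
Step 2: cell (4,1)='T' (+5 fires, +5 burnt)
Step 3: cell (4,1)='F' (+3 fires, +5 burnt)
  -> target ignites at step 3
Step 4: cell (4,1)='.' (+5 fires, +3 burnt)
Step 5: cell (4,1)='.' (+2 fires, +5 burnt)
Step 6: cell (4,1)='.' (+2 fires, +2 burnt)
Step 7: cell (4,1)='.' (+0 fires, +2 burnt)
  fire out at step 7

3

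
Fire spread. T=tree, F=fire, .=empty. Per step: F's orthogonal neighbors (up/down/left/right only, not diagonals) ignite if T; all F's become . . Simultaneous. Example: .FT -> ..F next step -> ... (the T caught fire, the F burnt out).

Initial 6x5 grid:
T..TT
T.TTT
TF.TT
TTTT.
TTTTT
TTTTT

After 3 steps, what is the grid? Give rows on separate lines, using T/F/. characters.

Step 1: 2 trees catch fire, 1 burn out
  T..TT
  T.TTT
  F..TT
  TFTT.
  TTTTT
  TTTTT
Step 2: 4 trees catch fire, 2 burn out
  T..TT
  F.TTT
  ...TT
  F.FT.
  TFTTT
  TTTTT
Step 3: 5 trees catch fire, 4 burn out
  F..TT
  ..TTT
  ...TT
  ...F.
  F.FTT
  TFTTT

F..TT
..TTT
...TT
...F.
F.FTT
TFTTT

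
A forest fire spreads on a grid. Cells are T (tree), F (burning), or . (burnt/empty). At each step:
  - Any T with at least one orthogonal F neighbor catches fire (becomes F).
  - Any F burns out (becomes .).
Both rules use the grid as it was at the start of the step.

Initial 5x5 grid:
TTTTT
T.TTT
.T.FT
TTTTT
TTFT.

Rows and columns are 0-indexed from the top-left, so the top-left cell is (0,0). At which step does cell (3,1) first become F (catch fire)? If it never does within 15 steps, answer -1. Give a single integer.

Step 1: cell (3,1)='T' (+6 fires, +2 burnt)
Step 2: cell (3,1)='F' (+6 fires, +6 burnt)
  -> target ignites at step 2
Step 3: cell (3,1)='.' (+4 fires, +6 burnt)
Step 4: cell (3,1)='.' (+1 fires, +4 burnt)
Step 5: cell (3,1)='.' (+1 fires, +1 burnt)
Step 6: cell (3,1)='.' (+1 fires, +1 burnt)
Step 7: cell (3,1)='.' (+0 fires, +1 burnt)
  fire out at step 7

2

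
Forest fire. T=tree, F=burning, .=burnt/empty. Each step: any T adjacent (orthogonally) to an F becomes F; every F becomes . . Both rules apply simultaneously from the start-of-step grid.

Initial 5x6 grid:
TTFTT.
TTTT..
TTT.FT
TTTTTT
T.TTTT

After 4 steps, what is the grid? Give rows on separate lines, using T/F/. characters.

Step 1: 5 trees catch fire, 2 burn out
  TF.FT.
  TTFT..
  TTT..F
  TTTTFT
  T.TTTT
Step 2: 8 trees catch fire, 5 burn out
  F...F.
  TF.F..
  TTF...
  TTTF.F
  T.TTFT
Step 3: 5 trees catch fire, 8 burn out
  ......
  F.....
  TF....
  TTF...
  T.TF.F
Step 4: 3 trees catch fire, 5 burn out
  ......
  ......
  F.....
  TF....
  T.F...

......
......
F.....
TF....
T.F...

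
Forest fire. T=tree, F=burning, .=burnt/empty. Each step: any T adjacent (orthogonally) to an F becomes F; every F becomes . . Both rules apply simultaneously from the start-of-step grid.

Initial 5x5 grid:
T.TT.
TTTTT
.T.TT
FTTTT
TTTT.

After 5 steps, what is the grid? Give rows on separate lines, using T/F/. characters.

Step 1: 2 trees catch fire, 1 burn out
  T.TT.
  TTTTT
  .T.TT
  .FTTT
  FTTT.
Step 2: 3 trees catch fire, 2 burn out
  T.TT.
  TTTTT
  .F.TT
  ..FTT
  .FTT.
Step 3: 3 trees catch fire, 3 burn out
  T.TT.
  TFTTT
  ...TT
  ...FT
  ..FT.
Step 4: 5 trees catch fire, 3 burn out
  T.TT.
  F.FTT
  ...FT
  ....F
  ...F.
Step 5: 4 trees catch fire, 5 burn out
  F.FT.
  ...FT
  ....F
  .....
  .....

F.FT.
...FT
....F
.....
.....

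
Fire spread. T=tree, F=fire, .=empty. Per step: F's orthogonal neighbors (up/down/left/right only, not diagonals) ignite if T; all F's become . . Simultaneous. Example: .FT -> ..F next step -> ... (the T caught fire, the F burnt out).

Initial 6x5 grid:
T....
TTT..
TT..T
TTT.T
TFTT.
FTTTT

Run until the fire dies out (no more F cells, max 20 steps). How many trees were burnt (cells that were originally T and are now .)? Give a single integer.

Step 1: +4 fires, +2 burnt (F count now 4)
Step 2: +5 fires, +4 burnt (F count now 5)
Step 3: +3 fires, +5 burnt (F count now 3)
Step 4: +3 fires, +3 burnt (F count now 3)
Step 5: +1 fires, +3 burnt (F count now 1)
Step 6: +0 fires, +1 burnt (F count now 0)
Fire out after step 6
Initially T: 18, now '.': 28
Total burnt (originally-T cells now '.'): 16

Answer: 16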